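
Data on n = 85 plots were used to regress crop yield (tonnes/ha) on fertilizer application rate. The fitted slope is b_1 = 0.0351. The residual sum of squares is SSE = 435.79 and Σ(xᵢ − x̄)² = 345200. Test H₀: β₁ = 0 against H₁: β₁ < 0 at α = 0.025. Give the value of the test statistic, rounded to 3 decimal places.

t = 9.000

MSE = SSE/(n − 2) = 435.79/83 = 5.25048.
SE(b_1) = √(MSE/Sₓₓ) = √(5.25048/345200) = 0.0039.
t = 0.0351 / 0.0039 = 9.000.
df = n − 2 = 83.
One-sided p ≈ 1.0000, which is ≥ 0.025, so fail to reject H₀.
The data do not give significant evidence that the true slope on fertilizer application rate is negative.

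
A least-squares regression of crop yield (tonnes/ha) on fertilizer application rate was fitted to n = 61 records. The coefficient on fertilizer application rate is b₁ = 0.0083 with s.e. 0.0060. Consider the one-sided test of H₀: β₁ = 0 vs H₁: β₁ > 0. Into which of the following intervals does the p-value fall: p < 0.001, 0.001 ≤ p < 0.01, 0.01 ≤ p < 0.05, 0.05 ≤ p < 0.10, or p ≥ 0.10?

0.05 ≤ p < 0.10

t = 0.0083 / 0.0060 = 1.383.
df = n − 2 = 61 − 2 = 59.
One-sided p = P(T_{59} > t) ≈ 0.0859.
So 0.05 ≤ p < 0.10.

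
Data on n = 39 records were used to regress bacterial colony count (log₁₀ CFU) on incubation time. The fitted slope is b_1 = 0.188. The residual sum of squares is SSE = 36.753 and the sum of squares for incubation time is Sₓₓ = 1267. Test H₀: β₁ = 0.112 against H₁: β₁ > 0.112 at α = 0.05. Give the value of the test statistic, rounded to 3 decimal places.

t = 2.714

MSE = SSE/(n − 2) = 36.753/37 = 0.993324.
SE(b_1) = √(MSE/Sₓₓ) = √(0.993324/1267) = 0.0279999.
t = (0.188 − 0.112) / 0.0279999 = 2.714.
df = n − 2 = 37.
One-sided p ≈ 0.0050, which is < 0.05, so reject H₀.
There is evidence that the true slope on incubation time exceeds 0.112 log₁₀ CFU per unit.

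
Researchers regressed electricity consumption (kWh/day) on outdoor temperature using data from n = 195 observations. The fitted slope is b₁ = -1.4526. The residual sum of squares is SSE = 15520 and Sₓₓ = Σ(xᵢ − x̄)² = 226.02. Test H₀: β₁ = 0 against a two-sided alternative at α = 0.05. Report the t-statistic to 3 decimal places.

t = -2.435

MSE = SSE/(n − 2) = 15520/193 = 80.4145.
SE(b₁) = √(MSE/Sₓₓ) = √(80.4145/226.02) = 0.596477.
t = -1.4526 / 0.596477 = -2.435.
df = n − 2 = 193.
Two-sided p ≈ 0.0158, which is < 0.05, so reject H₀.
There is evidence that outdoor temperature is associated with electricity consumption.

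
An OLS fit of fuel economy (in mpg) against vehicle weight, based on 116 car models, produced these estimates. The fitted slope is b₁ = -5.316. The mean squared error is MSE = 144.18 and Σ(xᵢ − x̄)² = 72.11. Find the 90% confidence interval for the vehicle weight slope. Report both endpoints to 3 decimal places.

SE(b₁) = √(MSE/Sₓₓ) = √(144.18/72.11) = 1.41402.
df = n − 2 = 114.
t* = t_{0.05, 114} = 1.65833.
Margin = t* × SE = 1.65833 × 1.41402 = 2.34491.
CI: -5.316 ± 2.34491 → (-7.661, -2.971).
With 90% confidence, each one-unit increase in vehicle weight is associated with a change of between -7.661 and -2.971 mpg in fuel economy.

(-7.661, -2.971)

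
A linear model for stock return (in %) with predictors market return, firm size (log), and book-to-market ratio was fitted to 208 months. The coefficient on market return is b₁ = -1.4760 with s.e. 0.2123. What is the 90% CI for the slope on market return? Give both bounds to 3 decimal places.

(-1.827, -1.125)

df = n − k − 1 = 208 − 3 − 1 = 204.
t* = t_{0.05, 204} = 1.652357.
Margin = t* × SE = 1.652357 × 0.2123 = 0.35080.
CI: -1.4760 ± 0.35080 → (-1.827, -1.125).
With 90% confidence, each one-unit increase in market return is associated with a change of between -1.827 and -1.125 % in stock return, holding the other predictors fixed.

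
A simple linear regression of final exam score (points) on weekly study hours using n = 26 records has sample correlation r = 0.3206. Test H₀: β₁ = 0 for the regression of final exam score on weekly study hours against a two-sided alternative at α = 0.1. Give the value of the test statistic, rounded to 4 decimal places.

t = 1.6581

t = r·√(n − 2)/√(1 − r²) = 0.3206·√24/√0.897216 = 1.6581.
df = n − 2 = 24.
Two-sided p ≈ 0.1103, which is ≥ 0.1, so fail to reject H₀.
The data do not give significant evidence of a linear association between weekly study hours and final exam score.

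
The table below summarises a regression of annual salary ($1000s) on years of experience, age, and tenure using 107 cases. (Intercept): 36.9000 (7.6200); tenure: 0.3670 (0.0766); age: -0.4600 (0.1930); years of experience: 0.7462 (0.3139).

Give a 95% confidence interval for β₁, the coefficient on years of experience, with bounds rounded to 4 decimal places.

Read off: b = 0.7462, SE = 0.3139 for years of experience.
df = n − k − 1 = 107 − 3 − 1 = 103.
t* = t_{0.025, 103} = 1.983264.
Margin = t* × SE = 1.983264 × 0.3139 = 0.622547.
CI: 0.7462 ± 0.622547 → (0.1237, 1.3687).

(0.1237, 1.3687)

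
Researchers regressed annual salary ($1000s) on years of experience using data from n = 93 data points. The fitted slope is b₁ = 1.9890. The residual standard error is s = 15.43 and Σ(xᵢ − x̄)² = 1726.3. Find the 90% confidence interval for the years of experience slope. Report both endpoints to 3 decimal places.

(1.372, 2.606)

SE(b₁) = s/√Sₓₓ = 15.43/√1726.3 = 0.371371.
df = n − 2 = 91.
t* = t_{0.05, 91} = 1.661771.
Margin = t* × SE = 1.661771 × 0.371371 = 0.61713.
CI: 1.9890 ± 0.61713 → (1.372, 2.606).
With 90% confidence, each one-unit increase in years of experience is associated with a change of between 1.372 and 2.606 $1000s in annual salary.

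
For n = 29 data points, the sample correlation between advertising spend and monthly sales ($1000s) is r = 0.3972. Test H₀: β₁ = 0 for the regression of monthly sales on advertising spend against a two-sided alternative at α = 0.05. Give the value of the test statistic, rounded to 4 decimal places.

t = r·√(n − 2)/√(1 − r²) = 0.3972·√27/√0.842232 = 2.2489.
df = n − 2 = 27.
Two-sided p ≈ 0.0329, which is < 0.05, so reject H₀.
There is evidence of a linear association between advertising spend and monthly sales.

t = 2.2489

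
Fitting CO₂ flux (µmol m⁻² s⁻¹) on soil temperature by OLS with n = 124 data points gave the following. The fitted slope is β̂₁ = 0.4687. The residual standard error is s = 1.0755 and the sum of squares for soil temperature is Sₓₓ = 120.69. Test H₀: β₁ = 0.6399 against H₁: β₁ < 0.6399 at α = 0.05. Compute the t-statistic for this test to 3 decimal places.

SE(β̂₁) = s/√Sₓₓ = 1.0755/√120.69 = 0.0978982.
t = (0.4687 − 0.6399) / 0.0978982 = -1.749.
df = n − 2 = 122.
One-sided p ≈ 0.0414, which is < 0.05, so reject H₀.
There is evidence that the true slope on soil temperature is below 0.6399 µmol m⁻² s⁻¹ per unit.

t = -1.749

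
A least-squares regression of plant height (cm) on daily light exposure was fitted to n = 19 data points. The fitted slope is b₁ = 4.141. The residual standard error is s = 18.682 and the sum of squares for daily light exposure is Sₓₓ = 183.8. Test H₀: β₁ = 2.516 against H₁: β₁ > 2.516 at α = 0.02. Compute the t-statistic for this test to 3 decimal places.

SE(b₁) = s/√Sₓₓ = 18.682/√183.8 = 1.378.
t = (4.141 − 2.516) / 1.378 = 1.179.
df = n − 2 = 17.
One-sided p ≈ 0.1273, which is ≥ 0.02, so fail to reject H₀.
The data do not give significant evidence that the true slope on daily light exposure exceeds 2.516 cm per unit.

t = 1.179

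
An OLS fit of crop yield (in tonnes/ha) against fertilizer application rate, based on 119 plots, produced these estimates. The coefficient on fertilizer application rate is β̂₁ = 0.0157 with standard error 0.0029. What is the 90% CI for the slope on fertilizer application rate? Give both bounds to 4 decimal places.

df = n − 2 = 119 − 2 = 117.
t* = t_{0.05, 117} = 1.657982.
Margin = t* × SE = 1.657982 × 0.0029 = 0.004808.
CI: 0.0157 ± 0.004808 → (0.0109, 0.0205).
With 90% confidence, each one-unit increase in fertilizer application rate is associated with a change of between 0.0109 and 0.0205 tonnes/ha in crop yield.

(0.0109, 0.0205)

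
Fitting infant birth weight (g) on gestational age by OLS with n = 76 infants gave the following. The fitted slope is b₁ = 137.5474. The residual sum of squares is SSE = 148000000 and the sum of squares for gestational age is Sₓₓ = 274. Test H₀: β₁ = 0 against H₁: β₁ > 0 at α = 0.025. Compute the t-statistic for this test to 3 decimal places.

MSE = SSE/(n − 2) = 148000000/74 = 2e+06.
SE(b₁) = √(MSE/Sₓₓ) = √(2e+06/274) = 85.4358.
t = 137.5474 / 85.4358 = 1.610.
df = n − 2 = 74.
One-sided p ≈ 0.0558, which is ≥ 0.025, so fail to reject H₀.
The data do not give significant evidence that the true slope on gestational age is positive.

t = 1.610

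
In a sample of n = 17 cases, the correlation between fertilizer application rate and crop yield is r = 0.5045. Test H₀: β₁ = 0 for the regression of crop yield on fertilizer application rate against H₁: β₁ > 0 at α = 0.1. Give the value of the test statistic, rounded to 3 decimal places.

t = 2.263

t = r·√(n − 2)/√(1 − r²) = 0.5045·√15/√0.74548 = 2.263.
df = n − 2 = 15.
One-sided p ≈ 0.0195, which is < 0.1, so reject H₀.
There is evidence of a linear association between fertilizer application rate and crop yield.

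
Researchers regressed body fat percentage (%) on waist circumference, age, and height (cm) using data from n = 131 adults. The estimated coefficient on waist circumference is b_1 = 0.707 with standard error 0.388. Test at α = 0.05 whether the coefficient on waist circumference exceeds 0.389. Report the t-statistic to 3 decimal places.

t = 0.820

H₀: β₁ = 0.389 vs H₁: β₁ > 0.389.
t = (b_1 − β₁⁰)/SE = (0.707 − 0.389) / 0.388 = 0.820.
df = n − k − 1 = 131 − 3 − 1 = 127.
One-sided p ≈ 0.2070, which is ≥ 0.05, so fail to reject H₀.
The data do not give significant evidence that the true slope on waist circumference exceeds 0.389 % per unit, holding the other predictors fixed.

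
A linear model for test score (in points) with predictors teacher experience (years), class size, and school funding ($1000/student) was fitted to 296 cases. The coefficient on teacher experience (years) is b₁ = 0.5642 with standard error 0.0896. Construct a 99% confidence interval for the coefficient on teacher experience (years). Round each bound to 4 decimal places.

df = n − k − 1 = 296 − 3 − 1 = 292.
t* = t_{0.005, 292} = 2.592771.
Margin = t* × SE = 2.592771 × 0.0896 = 0.232312.
CI: 0.5642 ± 0.232312 → (0.3319, 0.7965).
With 99% confidence, each one-unit increase in teacher experience (years) is associated with a change of between 0.3319 and 0.7965 points in test score, holding the other predictors fixed.

(0.3319, 0.7965)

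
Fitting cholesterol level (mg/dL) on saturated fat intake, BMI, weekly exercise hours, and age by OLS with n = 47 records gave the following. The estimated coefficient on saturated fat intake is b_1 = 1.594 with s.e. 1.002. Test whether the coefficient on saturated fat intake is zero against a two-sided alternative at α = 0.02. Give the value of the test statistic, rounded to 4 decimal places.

t = 1.5908

H₀: β₁ = 0 vs H₁: β₁ ≠ 0.
t = (b_1 − β₁⁰)/SE = 1.594 / 1.002 = 1.5908.
df = n − k − 1 = 47 − 4 − 1 = 42.
Two-sided p ≈ 0.1192, which is ≥ 0.02, so fail to reject H₀.
The data do not give significant evidence of an association between saturated fat intake and cholesterol level, after adjusting for the other predictors.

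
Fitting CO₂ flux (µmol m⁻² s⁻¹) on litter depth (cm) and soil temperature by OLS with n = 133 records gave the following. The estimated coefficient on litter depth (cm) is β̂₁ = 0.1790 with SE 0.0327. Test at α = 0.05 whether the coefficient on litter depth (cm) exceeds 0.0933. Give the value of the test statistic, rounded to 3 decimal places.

t = 2.621

H₀: β₁ = 0.0933 vs H₁: β₁ > 0.0933.
t = (β̂₁ − β₁⁰)/SE = (0.1790 − 0.0933) / 0.0327 = 2.621.
df = n − k − 1 = 133 − 2 − 1 = 130.
One-sided p ≈ 0.0049, which is < 0.05, so reject H₀.
There is evidence that the true slope on litter depth (cm) exceeds 0.0933 µmol m⁻² s⁻¹ per unit, holding the other predictors fixed.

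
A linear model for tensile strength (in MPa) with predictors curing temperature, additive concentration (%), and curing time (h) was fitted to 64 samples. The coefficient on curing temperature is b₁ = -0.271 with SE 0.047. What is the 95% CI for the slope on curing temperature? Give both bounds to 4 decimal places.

df = n − k − 1 = 64 − 3 − 1 = 60.
t* = t_{0.025, 60} = 2.000298.
Margin = t* × SE = 2.000298 × 0.047 = 0.094014.
CI: -0.271 ± 0.094014 → (-0.3650, -0.1770).
With 95% confidence, each one-unit increase in curing temperature is associated with a change of between -0.3650 and -0.1770 MPa in tensile strength, holding the other predictors fixed.

(-0.3650, -0.1770)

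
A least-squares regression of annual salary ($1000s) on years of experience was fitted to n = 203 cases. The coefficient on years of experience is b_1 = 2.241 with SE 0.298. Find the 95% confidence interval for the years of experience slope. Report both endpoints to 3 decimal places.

(1.653, 2.829)

df = n − 2 = 203 − 2 = 201.
t* = t_{0.025, 201} = 1.971837.
Margin = t* × SE = 1.971837 × 0.298 = 0.58761.
CI: 2.241 ± 0.58761 → (1.653, 2.829).
With 95% confidence, each one-unit increase in years of experience is associated with a change of between 1.653 and 2.829 $1000s in annual salary.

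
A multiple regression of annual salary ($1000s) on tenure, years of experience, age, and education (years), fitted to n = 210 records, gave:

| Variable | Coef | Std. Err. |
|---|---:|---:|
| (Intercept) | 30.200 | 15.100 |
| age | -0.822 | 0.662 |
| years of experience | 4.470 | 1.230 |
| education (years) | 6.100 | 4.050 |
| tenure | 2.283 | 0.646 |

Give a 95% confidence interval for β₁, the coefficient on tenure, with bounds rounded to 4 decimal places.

Read off: b = 2.283, SE = 0.646 for tenure.
df = n − k − 1 = 210 − 4 − 1 = 205.
t* = t_{0.025, 205} = 1.971603.
Margin = t* × SE = 1.971603 × 0.646 = 1.273656.
CI: 2.283 ± 1.273656 → (1.0093, 3.5567).

(1.0093, 3.5567)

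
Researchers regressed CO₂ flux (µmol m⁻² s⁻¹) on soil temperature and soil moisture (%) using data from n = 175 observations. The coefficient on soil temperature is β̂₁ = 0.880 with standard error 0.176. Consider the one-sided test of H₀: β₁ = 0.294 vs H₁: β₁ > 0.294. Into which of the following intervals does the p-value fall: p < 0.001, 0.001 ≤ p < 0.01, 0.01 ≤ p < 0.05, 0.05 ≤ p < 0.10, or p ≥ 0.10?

p < 0.001

t = (0.880 − 0.294) / 0.176 = 3.330.
df = n − k − 1 = 175 − 2 − 1 = 172.
One-sided p = P(T_{172} > t) ≈ 0.0005.
So p < 0.001.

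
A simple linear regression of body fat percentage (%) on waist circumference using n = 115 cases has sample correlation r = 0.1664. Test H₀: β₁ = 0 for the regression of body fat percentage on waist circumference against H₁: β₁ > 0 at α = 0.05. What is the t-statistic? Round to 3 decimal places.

t = r·√(n − 2)/√(1 − r²) = 0.1664·√113/√0.972311 = 1.794.
df = n − 2 = 113.
One-sided p ≈ 0.0378, which is < 0.05, so reject H₀.
There is evidence of a linear association between waist circumference and body fat percentage.

t = 1.794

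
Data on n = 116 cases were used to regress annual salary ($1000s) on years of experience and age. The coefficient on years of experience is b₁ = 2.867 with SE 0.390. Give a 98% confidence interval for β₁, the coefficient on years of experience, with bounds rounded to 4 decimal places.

df = n − k − 1 = 116 − 2 − 1 = 113.
t* = t_{0.01, 113} = 2.359801.
Margin = t* × SE = 2.359801 × 0.390 = 0.920322.
CI: 2.867 ± 0.920322 → (1.9467, 3.7873).
With 98% confidence, each one-unit increase in years of experience is associated with a change of between 1.9467 and 3.7873 $1000s in annual salary, holding the other predictors fixed.

(1.9467, 3.7873)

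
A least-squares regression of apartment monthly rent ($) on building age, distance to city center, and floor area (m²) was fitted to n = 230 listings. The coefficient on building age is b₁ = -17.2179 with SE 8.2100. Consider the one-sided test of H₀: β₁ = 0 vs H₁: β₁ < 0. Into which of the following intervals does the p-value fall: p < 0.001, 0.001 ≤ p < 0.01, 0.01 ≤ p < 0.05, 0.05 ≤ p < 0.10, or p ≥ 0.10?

0.01 ≤ p < 0.05

t = -17.2179 / 8.2100 = -2.097.
df = n − k − 1 = 230 − 3 − 1 = 226.
One-sided p = P(T_{226} < t) ≈ 0.0185.
So 0.01 ≤ p < 0.05.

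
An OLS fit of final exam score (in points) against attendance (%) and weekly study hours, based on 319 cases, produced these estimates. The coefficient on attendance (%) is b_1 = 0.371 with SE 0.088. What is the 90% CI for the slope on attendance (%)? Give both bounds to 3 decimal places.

(0.226, 0.516)

df = n − k − 1 = 319 − 2 − 1 = 316.
t* = t_{0.05, 316} = 1.64969.
Margin = t* × SE = 1.64969 × 0.088 = 0.14517.
CI: 0.371 ± 0.14517 → (0.226, 0.516).
With 90% confidence, each one-unit increase in attendance (%) is associated with a change of between 0.226 and 0.516 points in final exam score, holding the other predictors fixed.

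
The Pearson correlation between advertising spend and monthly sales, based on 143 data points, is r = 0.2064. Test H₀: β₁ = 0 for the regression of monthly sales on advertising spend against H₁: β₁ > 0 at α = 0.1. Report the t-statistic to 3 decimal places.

t = 2.505

t = r·√(n − 2)/√(1 − r²) = 0.2064·√141/√0.957399 = 2.505.
df = n − 2 = 141.
One-sided p ≈ 0.0067, which is < 0.1, so reject H₀.
There is evidence of a linear association between advertising spend and monthly sales.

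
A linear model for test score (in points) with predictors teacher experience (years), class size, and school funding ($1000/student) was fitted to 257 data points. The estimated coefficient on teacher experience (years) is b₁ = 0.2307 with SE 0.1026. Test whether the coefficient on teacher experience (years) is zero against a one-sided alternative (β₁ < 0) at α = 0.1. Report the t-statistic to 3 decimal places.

t = 2.249

H₀: β₁ = 0 vs H₁: β₁ < 0.
t = (b₁ − β₁⁰)/SE = 0.2307 / 0.1026 = 2.249.
df = n − k − 1 = 257 − 3 − 1 = 253.
One-sided p ≈ 0.9873, which is ≥ 0.1, so fail to reject H₀.
The data do not give significant evidence that the true slope on teacher experience (years) is negative, holding the other predictors fixed.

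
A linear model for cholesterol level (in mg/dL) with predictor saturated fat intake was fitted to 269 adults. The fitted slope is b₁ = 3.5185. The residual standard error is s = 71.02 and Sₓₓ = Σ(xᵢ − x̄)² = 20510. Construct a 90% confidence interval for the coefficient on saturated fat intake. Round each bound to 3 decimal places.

(2.700, 4.337)

SE(b₁) = s/√Sₓₓ = 71.02/√20510 = 0.495904.
df = n − 2 = 267.
t* = t_{0.05, 267} = 1.650581.
Margin = t* × SE = 1.650581 × 0.495904 = 0.81853.
CI: 3.5185 ± 0.81853 → (2.700, 4.337).
With 90% confidence, each one-unit increase in saturated fat intake is associated with a change of between 2.700 and 4.337 mg/dL in cholesterol level.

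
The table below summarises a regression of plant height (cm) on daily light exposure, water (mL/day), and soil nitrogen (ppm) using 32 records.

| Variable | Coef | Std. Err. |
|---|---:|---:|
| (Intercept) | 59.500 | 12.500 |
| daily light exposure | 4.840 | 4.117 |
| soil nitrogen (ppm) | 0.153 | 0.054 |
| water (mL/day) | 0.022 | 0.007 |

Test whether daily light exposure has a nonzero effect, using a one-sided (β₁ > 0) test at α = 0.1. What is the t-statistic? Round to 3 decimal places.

Read off: b = 4.840, SE = 4.117 for daily light exposure.
H₀: β₁ = 0 vs H₁: β₁ > 0.
t = 4.840 / 4.117 = 1.176.
df = n − k − 1 = 32 − 3 − 1 = 28.
One-sided p ≈ 0.1248, which is ≥ 0.1, so fail to reject H₀.
The data do not give significant evidence that the true slope on daily light exposure is positive, holding the other predictors fixed.

t = 1.176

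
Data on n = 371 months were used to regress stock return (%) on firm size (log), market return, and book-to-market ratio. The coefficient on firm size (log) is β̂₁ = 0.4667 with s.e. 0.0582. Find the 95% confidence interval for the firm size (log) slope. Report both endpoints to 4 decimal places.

df = n − k − 1 = 371 − 3 − 1 = 367.
t* = t_{0.025, 367} = 1.966449.
Margin = t* × SE = 1.966449 × 0.0582 = 0.114447.
CI: 0.4667 ± 0.114447 → (0.3523, 0.5811).
With 95% confidence, each one-unit increase in firm size (log) is associated with a change of between 0.3523 and 0.5811 % in stock return, holding the other predictors fixed.

(0.3523, 0.5811)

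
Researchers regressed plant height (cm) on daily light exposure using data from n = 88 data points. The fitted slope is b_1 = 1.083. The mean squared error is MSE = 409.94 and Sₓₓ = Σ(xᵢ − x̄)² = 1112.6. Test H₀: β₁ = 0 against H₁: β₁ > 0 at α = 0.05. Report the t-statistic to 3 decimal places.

SE(b_1) = √(MSE/Sₓₓ) = √(409.94/1112.6) = 0.607003.
t = 1.083 / 0.607003 = 1.784.
df = n − 2 = 86.
One-sided p ≈ 0.0390, which is < 0.05, so reject H₀.
There is evidence that the true slope on daily light exposure is positive.

t = 1.784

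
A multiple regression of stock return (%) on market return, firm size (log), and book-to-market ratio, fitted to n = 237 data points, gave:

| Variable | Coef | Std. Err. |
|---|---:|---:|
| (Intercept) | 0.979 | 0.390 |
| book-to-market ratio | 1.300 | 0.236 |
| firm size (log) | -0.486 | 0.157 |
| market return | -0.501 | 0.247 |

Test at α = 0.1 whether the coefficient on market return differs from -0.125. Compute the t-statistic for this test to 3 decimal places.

t = -1.522

Read off: b = -0.501, SE = 0.247 for market return.
H₀: β₁ = -0.125 vs H₁: β₁ ≠ -0.125.
t = (-0.501 − (-0.125)) / 0.247 = -1.522.
df = n − k − 1 = 237 − 3 − 1 = 233.
Two-sided p ≈ 0.1293, which is ≥ 0.1, so fail to reject H₀.
The data are consistent with a true slope of -0.125 % per unit of market return, holding the other predictors fixed.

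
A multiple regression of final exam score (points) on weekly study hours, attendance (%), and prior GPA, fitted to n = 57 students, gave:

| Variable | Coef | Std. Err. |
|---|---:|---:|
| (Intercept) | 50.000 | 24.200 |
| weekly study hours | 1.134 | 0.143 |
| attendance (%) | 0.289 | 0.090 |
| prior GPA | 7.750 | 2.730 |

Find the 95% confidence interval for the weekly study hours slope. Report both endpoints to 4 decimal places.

(0.8472, 1.4208)

Read off: b = 1.134, SE = 0.143 for weekly study hours.
df = n − k − 1 = 57 − 3 − 1 = 53.
t* = t_{0.025, 53} = 2.005746.
Margin = t* × SE = 2.005746 × 0.143 = 0.286822.
CI: 1.134 ± 0.286822 → (0.8472, 1.4208).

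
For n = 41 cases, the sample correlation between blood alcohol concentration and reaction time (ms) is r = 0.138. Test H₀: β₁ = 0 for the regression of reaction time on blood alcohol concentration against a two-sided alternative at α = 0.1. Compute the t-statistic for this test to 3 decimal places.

t = 0.870

t = r·√(n − 2)/√(1 − r²) = 0.138·√39/√0.980956 = 0.870.
df = n − 2 = 39.
Two-sided p ≈ 0.3896, which is ≥ 0.1, so fail to reject H₀.
The data do not give significant evidence of a linear association between blood alcohol concentration and reaction time.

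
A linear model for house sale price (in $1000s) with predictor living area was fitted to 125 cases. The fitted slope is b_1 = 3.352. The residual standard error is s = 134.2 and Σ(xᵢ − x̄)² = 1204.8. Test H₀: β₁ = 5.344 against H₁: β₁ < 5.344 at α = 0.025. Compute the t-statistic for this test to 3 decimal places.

t = -0.515

SE(b_1) = s/√Sₓₓ = 134.2/√1204.8 = 3.8663.
t = (3.352 − 5.344) / 3.8663 = -0.515.
df = n − 2 = 123.
One-sided p ≈ 0.3037, which is ≥ 0.025, so fail to reject H₀.
The data do not give significant evidence that the true slope on living area is below 5.344 $1000s per unit.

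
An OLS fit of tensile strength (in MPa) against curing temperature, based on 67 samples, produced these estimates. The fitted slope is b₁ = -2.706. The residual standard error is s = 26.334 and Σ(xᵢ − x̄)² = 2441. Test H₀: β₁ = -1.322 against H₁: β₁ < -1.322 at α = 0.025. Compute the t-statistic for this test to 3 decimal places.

t = -2.597

SE(b₁) = s/√Sₓₓ = 26.334/√2441 = 0.533007.
t = (-2.706 − (-1.322)) / 0.533007 = -2.597.
df = n − 2 = 65.
One-sided p ≈ 0.0058, which is < 0.025, so reject H₀.
There is evidence that the true slope on curing temperature is below -1.322 MPa per unit.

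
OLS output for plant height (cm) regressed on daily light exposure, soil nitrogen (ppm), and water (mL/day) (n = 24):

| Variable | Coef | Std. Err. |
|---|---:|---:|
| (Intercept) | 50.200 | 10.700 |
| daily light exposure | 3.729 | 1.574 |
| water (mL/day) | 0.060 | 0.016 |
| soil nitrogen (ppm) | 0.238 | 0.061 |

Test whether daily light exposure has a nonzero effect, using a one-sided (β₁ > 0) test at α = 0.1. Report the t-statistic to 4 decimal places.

t = 2.3691

Read off: b = 3.729, SE = 1.574 for daily light exposure.
H₀: β₁ = 0 vs H₁: β₁ > 0.
t = 3.729 / 1.574 = 2.3691.
df = n − k − 1 = 24 − 3 − 1 = 20.
One-sided p ≈ 0.0140, which is < 0.1, so reject H₀.
There is evidence that the true slope on daily light exposure is positive, holding the other predictors fixed.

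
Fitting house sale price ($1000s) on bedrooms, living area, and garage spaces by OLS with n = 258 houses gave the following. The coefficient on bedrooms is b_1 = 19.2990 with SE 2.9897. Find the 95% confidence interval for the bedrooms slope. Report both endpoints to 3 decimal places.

df = n − k − 1 = 258 − 3 − 1 = 254.
t* = t_{0.025, 254} = 1.969348.
Margin = t* × SE = 1.969348 × 2.9897 = 5.88776.
CI: 19.2990 ± 5.88776 → (13.411, 25.187).
With 95% confidence, each one-unit increase in bedrooms is associated with a change of between 13.411 and 25.187 $1000s in house sale price, holding the other predictors fixed.

(13.411, 25.187)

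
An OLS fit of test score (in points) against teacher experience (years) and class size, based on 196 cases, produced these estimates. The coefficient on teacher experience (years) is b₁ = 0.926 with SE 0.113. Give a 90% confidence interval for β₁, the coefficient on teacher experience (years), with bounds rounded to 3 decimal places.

df = n − k − 1 = 196 − 2 − 1 = 193.
t* = t_{0.05, 193} = 1.652787.
Margin = t* × SE = 1.652787 × 0.113 = 0.18676.
CI: 0.926 ± 0.18676 → (0.739, 1.113).
With 90% confidence, each one-unit increase in teacher experience (years) is associated with a change of between 0.739 and 1.113 points in test score, holding the other predictors fixed.

(0.739, 1.113)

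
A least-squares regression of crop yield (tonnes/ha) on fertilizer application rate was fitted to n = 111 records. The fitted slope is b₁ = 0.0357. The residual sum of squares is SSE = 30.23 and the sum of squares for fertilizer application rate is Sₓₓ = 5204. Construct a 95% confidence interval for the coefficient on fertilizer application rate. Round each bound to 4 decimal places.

MSE = SSE/(n − 2) = 30.23/109 = 0.277339.
SE(b₁) = √(MSE/Sₓₓ) = √(0.277339/5204) = 0.00730024.
df = n − 2 = 109.
t* = t_{0.025, 109} = 1.981967.
Margin = t* × SE = 1.981967 × 0.00730024 = 0.014469.
CI: 0.0357 ± 0.014469 → (0.0212, 0.0502).
With 95% confidence, each one-unit increase in fertilizer application rate is associated with a change of between 0.0212 and 0.0502 tonnes/ha in crop yield.

(0.0212, 0.0502)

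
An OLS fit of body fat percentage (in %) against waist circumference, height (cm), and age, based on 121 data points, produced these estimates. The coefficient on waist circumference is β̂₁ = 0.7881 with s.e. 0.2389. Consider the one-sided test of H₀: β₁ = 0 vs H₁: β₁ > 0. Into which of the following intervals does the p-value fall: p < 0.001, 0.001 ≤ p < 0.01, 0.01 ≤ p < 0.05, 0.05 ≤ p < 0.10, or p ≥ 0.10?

t = 0.7881 / 0.2389 = 3.299.
df = n − k − 1 = 121 − 3 − 1 = 117.
One-sided p = P(T_{117} > t) ≈ 0.0006.
So p < 0.001.

p < 0.001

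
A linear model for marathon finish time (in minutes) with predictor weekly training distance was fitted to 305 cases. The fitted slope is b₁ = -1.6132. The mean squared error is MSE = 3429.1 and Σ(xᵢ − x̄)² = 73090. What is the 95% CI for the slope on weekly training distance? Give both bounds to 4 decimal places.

SE(b₁) = √(MSE/Sₓₓ) = √(3429.1/73090) = 0.216601.
df = n − 2 = 303.
t* = t_{0.025, 303} = 1.967824.
Margin = t* × SE = 1.967824 × 0.216601 = 0.426233.
CI: -1.6132 ± 0.426233 → (-2.0394, -1.1870).
With 95% confidence, each one-unit increase in weekly training distance is associated with a change of between -2.0394 and -1.1870 minutes in marathon finish time.

(-2.0394, -1.1870)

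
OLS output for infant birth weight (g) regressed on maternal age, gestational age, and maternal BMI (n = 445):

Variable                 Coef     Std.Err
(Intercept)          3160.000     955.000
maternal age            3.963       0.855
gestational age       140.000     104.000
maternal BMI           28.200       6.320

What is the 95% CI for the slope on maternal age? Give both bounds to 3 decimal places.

Read off: b = 3.963, SE = 0.855 for maternal age.
df = n − k − 1 = 445 − 3 − 1 = 441.
t* = t_{0.025, 441} = 1.965358.
Margin = t* × SE = 1.965358 × 0.855 = 1.68038.
CI: 3.963 ± 1.68038 → (2.283, 5.643).

(2.283, 5.643)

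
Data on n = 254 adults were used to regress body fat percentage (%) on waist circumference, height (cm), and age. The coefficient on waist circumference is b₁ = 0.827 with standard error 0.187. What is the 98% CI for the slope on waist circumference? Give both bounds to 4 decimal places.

(0.3892, 1.2648)

df = n − k − 1 = 254 − 3 − 1 = 250.
t* = t_{0.01, 250} = 2.341356.
Margin = t* × SE = 2.341356 × 0.187 = 0.437834.
CI: 0.827 ± 0.437834 → (0.3892, 1.2648).
With 98% confidence, each one-unit increase in waist circumference is associated with a change of between 0.3892 and 1.2648 % in body fat percentage, holding the other predictors fixed.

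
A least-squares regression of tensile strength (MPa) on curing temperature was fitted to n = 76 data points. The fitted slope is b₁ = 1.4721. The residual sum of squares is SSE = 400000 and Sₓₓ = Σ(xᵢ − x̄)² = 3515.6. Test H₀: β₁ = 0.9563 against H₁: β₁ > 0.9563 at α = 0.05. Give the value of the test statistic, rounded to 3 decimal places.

t = 0.416

MSE = SSE/(n − 2) = 400000/74 = 5405.41.
SE(b₁) = √(MSE/Sₓₓ) = √(5405.41/3515.6) = 1.23998.
t = (1.4721 − 0.9563) / 1.23998 = 0.416.
df = n − 2 = 74.
One-sided p ≈ 0.3393, which is ≥ 0.05, so fail to reject H₀.
The data do not give significant evidence that the true slope on curing temperature exceeds 0.9563 MPa per unit.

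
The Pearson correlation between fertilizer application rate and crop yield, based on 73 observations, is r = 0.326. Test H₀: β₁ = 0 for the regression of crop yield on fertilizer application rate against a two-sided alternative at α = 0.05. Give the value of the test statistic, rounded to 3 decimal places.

t = 2.906

t = r·√(n − 2)/√(1 − r²) = 0.326·√71/√0.893724 = 2.906.
df = n − 2 = 71.
Two-sided p ≈ 0.0049, which is < 0.05, so reject H₀.
There is evidence of a linear association between fertilizer application rate and crop yield.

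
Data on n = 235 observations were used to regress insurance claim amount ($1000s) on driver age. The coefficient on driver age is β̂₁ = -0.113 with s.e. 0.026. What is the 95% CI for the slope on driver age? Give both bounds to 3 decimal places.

df = n − 2 = 235 − 2 = 233.
t* = t_{0.025, 233} = 1.970198.
Margin = t* × SE = 1.970198 × 0.026 = 0.05123.
CI: -0.113 ± 0.05123 → (-0.164, -0.062).
With 95% confidence, each one-unit increase in driver age is associated with a change of between -0.164 and -0.062 $1000s in insurance claim amount.

(-0.164, -0.062)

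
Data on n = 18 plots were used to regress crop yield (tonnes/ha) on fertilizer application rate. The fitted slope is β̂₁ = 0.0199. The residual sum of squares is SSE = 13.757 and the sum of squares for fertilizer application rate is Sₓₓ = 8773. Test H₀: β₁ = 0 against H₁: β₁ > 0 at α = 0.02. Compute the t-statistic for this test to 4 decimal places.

MSE = SSE/(n − 2) = 13.757/16 = 0.859812.
SE(β̂₁) = √(MSE/Sₓₓ) = √(0.859812/8773) = 0.00989983.
t = 0.0199 / 0.00989983 = 2.0101.
df = n − 2 = 16.
One-sided p ≈ 0.0308, which is ≥ 0.02, so fail to reject H₀.
The data do not give significant evidence that the true slope on fertilizer application rate is positive.

t = 2.0101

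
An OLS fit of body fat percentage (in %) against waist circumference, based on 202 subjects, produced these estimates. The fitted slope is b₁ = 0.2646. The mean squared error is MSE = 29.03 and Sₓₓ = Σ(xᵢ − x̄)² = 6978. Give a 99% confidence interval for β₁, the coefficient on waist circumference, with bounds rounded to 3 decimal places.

SE(b₁) = √(MSE/Sₓₓ) = √(29.03/6978) = 0.0644998.
df = n − 2 = 200.
t* = t_{0.005, 200} = 2.600634.
Margin = t* × SE = 2.600634 × 0.0644998 = 0.16774.
CI: 0.2646 ± 0.16774 → (0.097, 0.432).
With 99% confidence, each one-unit increase in waist circumference is associated with a change of between 0.097 and 0.432 % in body fat percentage.

(0.097, 0.432)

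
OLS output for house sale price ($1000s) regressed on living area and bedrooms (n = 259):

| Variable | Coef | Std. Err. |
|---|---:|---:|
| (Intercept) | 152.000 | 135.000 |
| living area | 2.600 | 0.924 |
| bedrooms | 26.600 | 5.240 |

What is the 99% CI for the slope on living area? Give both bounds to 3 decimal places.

Read off: b = 2.600, SE = 0.924 for living area.
df = n − k − 1 = 259 − 2 − 1 = 256.
t* = t_{0.005, 256} = 2.59517.
Margin = t* × SE = 2.59517 × 0.924 = 2.39794.
CI: 2.600 ± 2.39794 → (0.202, 4.998).

(0.202, 4.998)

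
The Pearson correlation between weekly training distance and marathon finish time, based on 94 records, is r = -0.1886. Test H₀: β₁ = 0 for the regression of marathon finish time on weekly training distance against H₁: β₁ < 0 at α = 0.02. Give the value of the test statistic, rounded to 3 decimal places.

t = r·√(n − 2)/√(1 − r²) = -0.1886·√92/√0.96443 = -1.842.
df = n − 2 = 92.
One-sided p ≈ 0.0343, which is ≥ 0.02, so fail to reject H₀.
The data do not give significant evidence of a linear association between weekly training distance and marathon finish time.

t = -1.842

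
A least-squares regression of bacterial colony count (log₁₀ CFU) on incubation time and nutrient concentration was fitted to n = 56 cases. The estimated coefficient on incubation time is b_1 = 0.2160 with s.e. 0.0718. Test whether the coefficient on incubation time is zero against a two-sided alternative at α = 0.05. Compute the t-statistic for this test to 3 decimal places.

t = 3.008

H₀: β₁ = 0 vs H₁: β₁ ≠ 0.
t = (b_1 − β₁⁰)/SE = 0.2160 / 0.0718 = 3.008.
df = n − k − 1 = 56 − 2 − 1 = 53.
Two-sided p ≈ 0.0040, which is < 0.05, so reject H₀.
There is evidence that incubation time is associated with bacterial colony count, holding the other predictors fixed.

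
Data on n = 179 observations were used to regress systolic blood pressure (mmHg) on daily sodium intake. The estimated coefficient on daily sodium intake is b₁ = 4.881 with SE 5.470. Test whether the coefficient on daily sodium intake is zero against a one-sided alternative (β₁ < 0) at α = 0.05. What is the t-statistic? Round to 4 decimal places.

H₀: β₁ = 0 vs H₁: β₁ < 0.
t = (b₁ − β₁⁰)/SE = 4.881 / 5.470 = 0.8923.
df = n − 2 = 179 − 2 = 177.
One-sided p ≈ 0.8133, which is ≥ 0.05, so fail to reject H₀.
The data do not give significant evidence that the true slope on daily sodium intake is negative.

t = 0.8923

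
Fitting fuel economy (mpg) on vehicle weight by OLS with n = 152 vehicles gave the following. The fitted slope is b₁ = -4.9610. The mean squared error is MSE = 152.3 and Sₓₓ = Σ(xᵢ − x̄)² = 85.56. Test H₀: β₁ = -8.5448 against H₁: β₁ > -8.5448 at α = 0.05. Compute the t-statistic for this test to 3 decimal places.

t = 2.686

SE(b₁) = √(MSE/Sₓₓ) = √(152.3/85.56) = 1.33418.
t = (-4.9610 − (-8.5448)) / 1.33418 = 2.686.
df = n − 2 = 150.
One-sided p ≈ 0.0040, which is < 0.05, so reject H₀.
There is evidence that the true slope on vehicle weight exceeds -8.5448 mpg per unit.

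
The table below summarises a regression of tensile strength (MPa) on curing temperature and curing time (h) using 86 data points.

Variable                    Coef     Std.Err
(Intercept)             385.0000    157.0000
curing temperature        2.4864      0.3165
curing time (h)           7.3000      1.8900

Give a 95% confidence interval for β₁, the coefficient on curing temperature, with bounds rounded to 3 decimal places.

(1.857, 3.116)

Read off: b = 2.4864, SE = 0.3165 for curing temperature.
df = n − k − 1 = 86 − 2 − 1 = 83.
t* = t_{0.025, 83} = 1.98896.
Margin = t* × SE = 1.98896 × 0.3165 = 0.62951.
CI: 2.4864 ± 0.62951 → (1.857, 3.116).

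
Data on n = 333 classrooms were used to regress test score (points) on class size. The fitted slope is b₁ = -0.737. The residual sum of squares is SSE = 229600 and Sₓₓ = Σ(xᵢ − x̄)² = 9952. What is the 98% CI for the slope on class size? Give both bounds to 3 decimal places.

MSE = SSE/(n − 2) = 229600/331 = 693.656.
SE(b₁) = √(MSE/Sₓₓ) = √(693.656/9952) = 0.264008.
df = n − 2 = 331.
t* = t_{0.01, 331} = 2.337666.
Margin = t* × SE = 2.337666 × 0.264008 = 0.61716.
CI: -0.737 ± 0.61716 → (-1.354, -0.120).
With 98% confidence, each one-unit increase in class size is associated with a change of between -1.354 and -0.120 points in test score.

(-1.354, -0.120)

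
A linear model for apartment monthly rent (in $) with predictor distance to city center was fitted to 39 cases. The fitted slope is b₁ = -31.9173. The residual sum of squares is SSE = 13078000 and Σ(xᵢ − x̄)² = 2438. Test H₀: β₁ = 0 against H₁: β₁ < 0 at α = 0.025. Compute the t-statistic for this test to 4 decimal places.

MSE = SSE/(n − 2) = 13078000/37 = 353459.
SE(b₁) = √(MSE/Sₓₓ) = √(353459/2438) = 12.0407.
t = -31.9173 / 12.0407 = -2.6508.
df = n − 2 = 37.
One-sided p ≈ 0.0059, which is < 0.025, so reject H₀.
There is evidence that the true slope on distance to city center is negative.

t = -2.6508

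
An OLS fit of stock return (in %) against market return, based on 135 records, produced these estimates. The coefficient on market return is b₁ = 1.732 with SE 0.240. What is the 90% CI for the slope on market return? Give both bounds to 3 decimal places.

(1.334, 2.130)

df = n − 2 = 135 − 2 = 133.
t* = t_{0.05, 133} = 1.656391.
Margin = t* × SE = 1.656391 × 0.240 = 0.39753.
CI: 1.732 ± 0.39753 → (1.334, 2.130).
With 90% confidence, each one-unit increase in market return is associated with a change of between 1.334 and 2.130 % in stock return.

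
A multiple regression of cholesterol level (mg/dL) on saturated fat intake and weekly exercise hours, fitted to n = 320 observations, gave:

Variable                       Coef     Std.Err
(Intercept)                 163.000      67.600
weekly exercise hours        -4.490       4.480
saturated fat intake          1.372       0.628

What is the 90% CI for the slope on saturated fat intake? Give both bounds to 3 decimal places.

Read off: b = 1.372, SE = 0.628 for saturated fat intake.
df = n − k − 1 = 320 − 2 − 1 = 317.
t* = t_{0.05, 317} = 1.649675.
Margin = t* × SE = 1.649675 × 0.628 = 1.03600.
CI: 1.372 ± 1.03600 → (0.336, 2.408).

(0.336, 2.408)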